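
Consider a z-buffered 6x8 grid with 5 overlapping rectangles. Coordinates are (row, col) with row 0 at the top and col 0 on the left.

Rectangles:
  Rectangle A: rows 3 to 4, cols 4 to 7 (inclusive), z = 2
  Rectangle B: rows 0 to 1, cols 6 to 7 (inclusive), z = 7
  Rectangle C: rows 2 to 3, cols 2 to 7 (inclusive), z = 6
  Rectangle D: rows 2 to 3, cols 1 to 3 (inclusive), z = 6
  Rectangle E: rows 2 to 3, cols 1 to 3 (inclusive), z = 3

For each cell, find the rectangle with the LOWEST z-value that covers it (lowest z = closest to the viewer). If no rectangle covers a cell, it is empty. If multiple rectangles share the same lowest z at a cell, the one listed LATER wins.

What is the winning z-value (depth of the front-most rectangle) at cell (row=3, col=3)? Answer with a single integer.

Answer: 3

Derivation:
Check cell (3,3):
  A: rows 3-4 cols 4-7 -> outside (col miss)
  B: rows 0-1 cols 6-7 -> outside (row miss)
  C: rows 2-3 cols 2-7 z=6 -> covers; best now C (z=6)
  D: rows 2-3 cols 1-3 z=6 -> covers; best now D (z=6)
  E: rows 2-3 cols 1-3 z=3 -> covers; best now E (z=3)
Winner: E at z=3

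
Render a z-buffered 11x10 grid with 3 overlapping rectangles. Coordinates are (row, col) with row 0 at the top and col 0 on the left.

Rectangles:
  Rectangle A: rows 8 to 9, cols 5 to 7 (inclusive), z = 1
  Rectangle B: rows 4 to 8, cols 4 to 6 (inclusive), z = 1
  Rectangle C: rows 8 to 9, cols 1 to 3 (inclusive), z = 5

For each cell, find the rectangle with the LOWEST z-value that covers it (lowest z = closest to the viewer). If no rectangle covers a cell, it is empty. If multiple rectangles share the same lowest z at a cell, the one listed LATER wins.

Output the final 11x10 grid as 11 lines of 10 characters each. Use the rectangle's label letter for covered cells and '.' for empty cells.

..........
..........
..........
..........
....BBB...
....BBB...
....BBB...
....BBB...
.CCCBBBA..
.CCC.AAA..
..........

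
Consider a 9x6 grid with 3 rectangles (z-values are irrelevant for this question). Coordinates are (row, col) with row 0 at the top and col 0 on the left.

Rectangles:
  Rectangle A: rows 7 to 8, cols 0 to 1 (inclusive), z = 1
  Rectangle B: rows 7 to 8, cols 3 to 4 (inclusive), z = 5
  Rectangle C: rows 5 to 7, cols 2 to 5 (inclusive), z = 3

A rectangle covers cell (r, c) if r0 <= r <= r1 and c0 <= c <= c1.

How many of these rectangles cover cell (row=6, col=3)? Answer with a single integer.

Answer: 1

Derivation:
Check cell (6,3):
  A: rows 7-8 cols 0-1 -> outside (row miss)
  B: rows 7-8 cols 3-4 -> outside (row miss)
  C: rows 5-7 cols 2-5 -> covers
Count covering = 1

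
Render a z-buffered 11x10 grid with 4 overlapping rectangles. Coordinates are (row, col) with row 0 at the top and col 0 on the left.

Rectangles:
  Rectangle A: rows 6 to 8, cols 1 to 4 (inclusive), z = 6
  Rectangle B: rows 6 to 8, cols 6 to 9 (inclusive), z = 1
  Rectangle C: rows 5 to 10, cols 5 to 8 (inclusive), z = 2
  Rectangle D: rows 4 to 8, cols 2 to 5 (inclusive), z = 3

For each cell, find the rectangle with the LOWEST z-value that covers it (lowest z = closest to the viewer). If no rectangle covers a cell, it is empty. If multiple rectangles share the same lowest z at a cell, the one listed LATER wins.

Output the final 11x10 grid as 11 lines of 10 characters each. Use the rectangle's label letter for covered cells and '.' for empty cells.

..........
..........
..........
..........
..DDDD....
..DDDCCCC.
.ADDDCBBBB
.ADDDCBBBB
.ADDDCBBBB
.....CCCC.
.....CCCC.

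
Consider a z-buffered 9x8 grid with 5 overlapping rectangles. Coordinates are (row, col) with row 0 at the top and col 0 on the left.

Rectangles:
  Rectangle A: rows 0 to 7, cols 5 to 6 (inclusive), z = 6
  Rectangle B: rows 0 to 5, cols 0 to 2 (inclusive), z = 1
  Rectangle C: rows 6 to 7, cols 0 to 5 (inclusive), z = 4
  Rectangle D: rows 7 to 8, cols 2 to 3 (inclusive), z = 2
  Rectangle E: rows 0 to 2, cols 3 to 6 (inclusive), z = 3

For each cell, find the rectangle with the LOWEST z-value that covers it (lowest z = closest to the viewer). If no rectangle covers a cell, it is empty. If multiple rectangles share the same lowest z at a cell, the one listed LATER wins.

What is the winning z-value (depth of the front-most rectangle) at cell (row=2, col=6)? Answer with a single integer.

Check cell (2,6):
  A: rows 0-7 cols 5-6 z=6 -> covers; best now A (z=6)
  B: rows 0-5 cols 0-2 -> outside (col miss)
  C: rows 6-7 cols 0-5 -> outside (row miss)
  D: rows 7-8 cols 2-3 -> outside (row miss)
  E: rows 0-2 cols 3-6 z=3 -> covers; best now E (z=3)
Winner: E at z=3

Answer: 3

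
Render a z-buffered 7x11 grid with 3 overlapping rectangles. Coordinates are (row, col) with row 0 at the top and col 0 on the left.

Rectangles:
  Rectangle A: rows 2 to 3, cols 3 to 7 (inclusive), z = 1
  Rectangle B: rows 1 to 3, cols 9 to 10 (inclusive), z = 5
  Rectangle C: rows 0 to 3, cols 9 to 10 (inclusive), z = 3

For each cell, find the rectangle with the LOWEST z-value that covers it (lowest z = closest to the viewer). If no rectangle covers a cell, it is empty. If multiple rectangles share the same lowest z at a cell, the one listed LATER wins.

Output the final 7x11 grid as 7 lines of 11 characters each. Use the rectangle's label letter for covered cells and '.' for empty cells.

.........CC
.........CC
...AAAAA.CC
...AAAAA.CC
...........
...........
...........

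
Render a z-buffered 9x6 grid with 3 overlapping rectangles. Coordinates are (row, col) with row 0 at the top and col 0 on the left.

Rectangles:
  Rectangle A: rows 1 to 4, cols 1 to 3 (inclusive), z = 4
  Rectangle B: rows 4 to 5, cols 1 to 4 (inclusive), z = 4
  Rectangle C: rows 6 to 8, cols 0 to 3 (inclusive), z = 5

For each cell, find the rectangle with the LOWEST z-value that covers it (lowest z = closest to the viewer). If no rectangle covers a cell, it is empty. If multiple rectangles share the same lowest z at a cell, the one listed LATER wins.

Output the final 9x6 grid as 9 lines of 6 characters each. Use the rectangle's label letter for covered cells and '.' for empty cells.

......
.AAA..
.AAA..
.AAA..
.BBBB.
.BBBB.
CCCC..
CCCC..
CCCC..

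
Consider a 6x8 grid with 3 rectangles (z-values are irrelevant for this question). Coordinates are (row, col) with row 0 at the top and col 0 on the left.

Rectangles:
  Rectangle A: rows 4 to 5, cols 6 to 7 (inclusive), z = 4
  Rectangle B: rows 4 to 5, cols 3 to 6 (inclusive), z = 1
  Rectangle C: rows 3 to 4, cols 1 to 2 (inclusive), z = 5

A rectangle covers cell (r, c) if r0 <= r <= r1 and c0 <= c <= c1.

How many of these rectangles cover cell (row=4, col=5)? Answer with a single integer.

Answer: 1

Derivation:
Check cell (4,5):
  A: rows 4-5 cols 6-7 -> outside (col miss)
  B: rows 4-5 cols 3-6 -> covers
  C: rows 3-4 cols 1-2 -> outside (col miss)
Count covering = 1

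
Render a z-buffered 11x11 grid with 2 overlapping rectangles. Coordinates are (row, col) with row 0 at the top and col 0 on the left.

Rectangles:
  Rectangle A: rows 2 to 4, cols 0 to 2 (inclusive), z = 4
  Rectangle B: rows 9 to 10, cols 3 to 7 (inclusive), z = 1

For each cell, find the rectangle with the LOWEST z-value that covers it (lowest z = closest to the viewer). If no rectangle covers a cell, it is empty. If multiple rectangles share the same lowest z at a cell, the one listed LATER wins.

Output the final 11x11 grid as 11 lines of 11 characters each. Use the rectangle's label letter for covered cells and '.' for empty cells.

...........
...........
AAA........
AAA........
AAA........
...........
...........
...........
...........
...BBBBB...
...BBBBB...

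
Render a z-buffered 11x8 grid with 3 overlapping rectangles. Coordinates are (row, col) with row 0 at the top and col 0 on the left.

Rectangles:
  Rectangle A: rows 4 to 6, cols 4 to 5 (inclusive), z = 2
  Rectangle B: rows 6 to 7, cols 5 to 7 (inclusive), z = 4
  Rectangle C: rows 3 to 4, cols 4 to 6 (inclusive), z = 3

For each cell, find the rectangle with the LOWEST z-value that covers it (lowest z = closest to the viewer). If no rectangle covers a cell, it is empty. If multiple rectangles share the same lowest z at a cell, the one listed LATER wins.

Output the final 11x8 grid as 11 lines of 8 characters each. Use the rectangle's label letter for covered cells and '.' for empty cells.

........
........
........
....CCC.
....AAC.
....AA..
....AABB
.....BBB
........
........
........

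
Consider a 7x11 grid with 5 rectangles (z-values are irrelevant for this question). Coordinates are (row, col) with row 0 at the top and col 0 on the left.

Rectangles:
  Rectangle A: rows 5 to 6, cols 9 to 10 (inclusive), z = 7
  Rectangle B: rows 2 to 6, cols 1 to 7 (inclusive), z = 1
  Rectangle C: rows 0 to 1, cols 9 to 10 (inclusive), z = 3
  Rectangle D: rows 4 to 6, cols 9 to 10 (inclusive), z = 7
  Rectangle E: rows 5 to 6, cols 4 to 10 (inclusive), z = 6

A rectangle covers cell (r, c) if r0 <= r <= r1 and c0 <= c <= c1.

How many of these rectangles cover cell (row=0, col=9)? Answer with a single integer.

Answer: 1

Derivation:
Check cell (0,9):
  A: rows 5-6 cols 9-10 -> outside (row miss)
  B: rows 2-6 cols 1-7 -> outside (row miss)
  C: rows 0-1 cols 9-10 -> covers
  D: rows 4-6 cols 9-10 -> outside (row miss)
  E: rows 5-6 cols 4-10 -> outside (row miss)
Count covering = 1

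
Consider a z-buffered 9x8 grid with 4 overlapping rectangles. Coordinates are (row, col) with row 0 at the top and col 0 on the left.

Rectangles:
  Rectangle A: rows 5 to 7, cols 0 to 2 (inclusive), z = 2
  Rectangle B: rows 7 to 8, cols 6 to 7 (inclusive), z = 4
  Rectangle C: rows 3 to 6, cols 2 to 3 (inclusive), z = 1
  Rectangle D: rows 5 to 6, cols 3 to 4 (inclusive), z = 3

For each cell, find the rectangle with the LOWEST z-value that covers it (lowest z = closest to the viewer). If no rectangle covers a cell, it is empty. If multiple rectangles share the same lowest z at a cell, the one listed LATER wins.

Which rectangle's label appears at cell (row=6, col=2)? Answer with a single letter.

Check cell (6,2):
  A: rows 5-7 cols 0-2 z=2 -> covers; best now A (z=2)
  B: rows 7-8 cols 6-7 -> outside (row miss)
  C: rows 3-6 cols 2-3 z=1 -> covers; best now C (z=1)
  D: rows 5-6 cols 3-4 -> outside (col miss)
Winner: C at z=1

Answer: C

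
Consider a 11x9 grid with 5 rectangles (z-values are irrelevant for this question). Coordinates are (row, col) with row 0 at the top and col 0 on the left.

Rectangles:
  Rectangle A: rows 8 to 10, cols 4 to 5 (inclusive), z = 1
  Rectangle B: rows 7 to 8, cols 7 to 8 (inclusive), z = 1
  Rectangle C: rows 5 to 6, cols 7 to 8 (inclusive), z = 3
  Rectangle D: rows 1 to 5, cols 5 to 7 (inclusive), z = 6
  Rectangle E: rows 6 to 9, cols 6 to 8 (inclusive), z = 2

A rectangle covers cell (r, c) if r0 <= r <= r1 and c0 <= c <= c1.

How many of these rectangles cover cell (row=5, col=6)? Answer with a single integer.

Check cell (5,6):
  A: rows 8-10 cols 4-5 -> outside (row miss)
  B: rows 7-8 cols 7-8 -> outside (row miss)
  C: rows 5-6 cols 7-8 -> outside (col miss)
  D: rows 1-5 cols 5-7 -> covers
  E: rows 6-9 cols 6-8 -> outside (row miss)
Count covering = 1

Answer: 1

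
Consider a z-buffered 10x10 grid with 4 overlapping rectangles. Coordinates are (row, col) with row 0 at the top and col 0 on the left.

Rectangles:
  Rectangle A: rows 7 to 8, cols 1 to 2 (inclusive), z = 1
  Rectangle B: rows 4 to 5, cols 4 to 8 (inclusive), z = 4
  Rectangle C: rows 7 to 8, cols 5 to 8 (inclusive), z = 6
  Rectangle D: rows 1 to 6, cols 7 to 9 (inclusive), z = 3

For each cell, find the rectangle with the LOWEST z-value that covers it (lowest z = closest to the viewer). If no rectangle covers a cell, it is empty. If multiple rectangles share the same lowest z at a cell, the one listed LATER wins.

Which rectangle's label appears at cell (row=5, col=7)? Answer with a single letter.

Check cell (5,7):
  A: rows 7-8 cols 1-2 -> outside (row miss)
  B: rows 4-5 cols 4-8 z=4 -> covers; best now B (z=4)
  C: rows 7-8 cols 5-8 -> outside (row miss)
  D: rows 1-6 cols 7-9 z=3 -> covers; best now D (z=3)
Winner: D at z=3

Answer: D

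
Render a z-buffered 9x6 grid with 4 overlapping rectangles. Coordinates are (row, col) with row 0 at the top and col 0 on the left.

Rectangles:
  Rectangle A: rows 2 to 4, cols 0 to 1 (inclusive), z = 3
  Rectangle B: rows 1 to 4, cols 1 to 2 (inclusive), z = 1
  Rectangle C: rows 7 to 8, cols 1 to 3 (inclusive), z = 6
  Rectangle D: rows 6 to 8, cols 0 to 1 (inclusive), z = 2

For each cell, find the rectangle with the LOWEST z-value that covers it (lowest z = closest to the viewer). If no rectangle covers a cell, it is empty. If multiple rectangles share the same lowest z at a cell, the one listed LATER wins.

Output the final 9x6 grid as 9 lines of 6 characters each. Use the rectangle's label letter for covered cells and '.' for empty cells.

......
.BB...
ABB...
ABB...
ABB...
......
DD....
DDCC..
DDCC..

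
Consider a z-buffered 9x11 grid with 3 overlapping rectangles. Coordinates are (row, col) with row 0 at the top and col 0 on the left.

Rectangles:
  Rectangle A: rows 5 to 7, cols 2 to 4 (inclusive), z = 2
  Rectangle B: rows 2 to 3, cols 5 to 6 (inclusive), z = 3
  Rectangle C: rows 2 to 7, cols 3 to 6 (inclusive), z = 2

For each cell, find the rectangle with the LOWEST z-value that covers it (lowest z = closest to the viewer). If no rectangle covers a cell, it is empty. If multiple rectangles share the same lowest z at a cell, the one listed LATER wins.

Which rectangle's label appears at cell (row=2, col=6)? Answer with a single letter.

Answer: C

Derivation:
Check cell (2,6):
  A: rows 5-7 cols 2-4 -> outside (row miss)
  B: rows 2-3 cols 5-6 z=3 -> covers; best now B (z=3)
  C: rows 2-7 cols 3-6 z=2 -> covers; best now C (z=2)
Winner: C at z=2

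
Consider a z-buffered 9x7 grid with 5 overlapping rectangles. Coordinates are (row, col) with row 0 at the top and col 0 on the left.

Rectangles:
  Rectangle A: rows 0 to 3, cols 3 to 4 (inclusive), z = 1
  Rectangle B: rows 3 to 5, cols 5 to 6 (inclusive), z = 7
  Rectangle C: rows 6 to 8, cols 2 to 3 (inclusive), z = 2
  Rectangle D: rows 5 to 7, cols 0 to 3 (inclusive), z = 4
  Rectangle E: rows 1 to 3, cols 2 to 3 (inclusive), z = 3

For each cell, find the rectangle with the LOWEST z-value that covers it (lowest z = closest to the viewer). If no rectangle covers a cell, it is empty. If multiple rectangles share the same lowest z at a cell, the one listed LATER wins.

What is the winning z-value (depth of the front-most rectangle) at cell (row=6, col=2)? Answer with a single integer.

Answer: 2

Derivation:
Check cell (6,2):
  A: rows 0-3 cols 3-4 -> outside (row miss)
  B: rows 3-5 cols 5-6 -> outside (row miss)
  C: rows 6-8 cols 2-3 z=2 -> covers; best now C (z=2)
  D: rows 5-7 cols 0-3 z=4 -> covers; best now C (z=2)
  E: rows 1-3 cols 2-3 -> outside (row miss)
Winner: C at z=2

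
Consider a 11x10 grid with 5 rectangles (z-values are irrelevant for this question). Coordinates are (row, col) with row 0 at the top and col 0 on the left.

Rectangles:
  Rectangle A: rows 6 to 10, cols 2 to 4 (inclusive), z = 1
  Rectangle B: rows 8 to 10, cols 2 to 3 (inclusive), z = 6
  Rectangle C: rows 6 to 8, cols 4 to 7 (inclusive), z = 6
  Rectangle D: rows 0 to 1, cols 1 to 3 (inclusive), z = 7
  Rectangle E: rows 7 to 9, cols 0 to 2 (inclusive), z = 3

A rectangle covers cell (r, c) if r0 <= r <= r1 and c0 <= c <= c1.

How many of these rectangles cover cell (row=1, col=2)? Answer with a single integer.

Answer: 1

Derivation:
Check cell (1,2):
  A: rows 6-10 cols 2-4 -> outside (row miss)
  B: rows 8-10 cols 2-3 -> outside (row miss)
  C: rows 6-8 cols 4-7 -> outside (row miss)
  D: rows 0-1 cols 1-3 -> covers
  E: rows 7-9 cols 0-2 -> outside (row miss)
Count covering = 1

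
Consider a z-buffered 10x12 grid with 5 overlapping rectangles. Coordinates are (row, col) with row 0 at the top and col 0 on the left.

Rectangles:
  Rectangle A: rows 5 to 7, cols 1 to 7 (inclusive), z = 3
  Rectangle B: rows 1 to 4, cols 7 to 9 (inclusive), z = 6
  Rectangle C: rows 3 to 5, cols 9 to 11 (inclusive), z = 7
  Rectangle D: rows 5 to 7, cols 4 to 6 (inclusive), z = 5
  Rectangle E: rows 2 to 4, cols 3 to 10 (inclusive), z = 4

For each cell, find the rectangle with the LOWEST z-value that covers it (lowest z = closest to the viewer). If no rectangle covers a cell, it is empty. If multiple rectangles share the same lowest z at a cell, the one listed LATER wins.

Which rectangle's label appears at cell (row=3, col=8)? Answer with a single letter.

Check cell (3,8):
  A: rows 5-7 cols 1-7 -> outside (row miss)
  B: rows 1-4 cols 7-9 z=6 -> covers; best now B (z=6)
  C: rows 3-5 cols 9-11 -> outside (col miss)
  D: rows 5-7 cols 4-6 -> outside (row miss)
  E: rows 2-4 cols 3-10 z=4 -> covers; best now E (z=4)
Winner: E at z=4

Answer: E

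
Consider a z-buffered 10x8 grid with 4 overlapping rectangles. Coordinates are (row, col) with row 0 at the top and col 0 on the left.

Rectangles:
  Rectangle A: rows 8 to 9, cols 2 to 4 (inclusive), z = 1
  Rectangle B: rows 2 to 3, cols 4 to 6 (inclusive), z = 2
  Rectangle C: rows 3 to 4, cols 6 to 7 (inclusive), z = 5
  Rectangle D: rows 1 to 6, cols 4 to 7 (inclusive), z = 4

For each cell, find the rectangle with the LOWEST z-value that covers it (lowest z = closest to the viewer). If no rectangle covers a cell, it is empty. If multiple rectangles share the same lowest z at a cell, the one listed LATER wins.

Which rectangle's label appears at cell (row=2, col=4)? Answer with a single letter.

Check cell (2,4):
  A: rows 8-9 cols 2-4 -> outside (row miss)
  B: rows 2-3 cols 4-6 z=2 -> covers; best now B (z=2)
  C: rows 3-4 cols 6-7 -> outside (row miss)
  D: rows 1-6 cols 4-7 z=4 -> covers; best now B (z=2)
Winner: B at z=2

Answer: B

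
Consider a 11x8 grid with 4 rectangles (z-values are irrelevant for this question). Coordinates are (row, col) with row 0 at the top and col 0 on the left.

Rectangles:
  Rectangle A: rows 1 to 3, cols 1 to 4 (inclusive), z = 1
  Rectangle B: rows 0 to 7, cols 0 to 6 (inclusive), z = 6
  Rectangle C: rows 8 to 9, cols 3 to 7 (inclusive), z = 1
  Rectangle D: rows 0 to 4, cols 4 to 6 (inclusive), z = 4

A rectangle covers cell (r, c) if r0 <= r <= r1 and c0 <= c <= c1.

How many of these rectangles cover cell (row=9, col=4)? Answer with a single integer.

Check cell (9,4):
  A: rows 1-3 cols 1-4 -> outside (row miss)
  B: rows 0-7 cols 0-6 -> outside (row miss)
  C: rows 8-9 cols 3-7 -> covers
  D: rows 0-4 cols 4-6 -> outside (row miss)
Count covering = 1

Answer: 1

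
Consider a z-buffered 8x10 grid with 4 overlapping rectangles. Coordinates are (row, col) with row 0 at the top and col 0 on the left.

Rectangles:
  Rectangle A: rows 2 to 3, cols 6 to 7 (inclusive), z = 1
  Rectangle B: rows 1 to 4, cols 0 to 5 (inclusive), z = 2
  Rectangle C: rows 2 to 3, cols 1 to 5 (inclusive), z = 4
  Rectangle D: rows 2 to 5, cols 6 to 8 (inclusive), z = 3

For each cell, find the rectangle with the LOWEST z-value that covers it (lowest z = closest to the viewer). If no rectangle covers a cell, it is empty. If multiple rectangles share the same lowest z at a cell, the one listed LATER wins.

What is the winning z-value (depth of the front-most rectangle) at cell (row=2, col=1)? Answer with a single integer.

Answer: 2

Derivation:
Check cell (2,1):
  A: rows 2-3 cols 6-7 -> outside (col miss)
  B: rows 1-4 cols 0-5 z=2 -> covers; best now B (z=2)
  C: rows 2-3 cols 1-5 z=4 -> covers; best now B (z=2)
  D: rows 2-5 cols 6-8 -> outside (col miss)
Winner: B at z=2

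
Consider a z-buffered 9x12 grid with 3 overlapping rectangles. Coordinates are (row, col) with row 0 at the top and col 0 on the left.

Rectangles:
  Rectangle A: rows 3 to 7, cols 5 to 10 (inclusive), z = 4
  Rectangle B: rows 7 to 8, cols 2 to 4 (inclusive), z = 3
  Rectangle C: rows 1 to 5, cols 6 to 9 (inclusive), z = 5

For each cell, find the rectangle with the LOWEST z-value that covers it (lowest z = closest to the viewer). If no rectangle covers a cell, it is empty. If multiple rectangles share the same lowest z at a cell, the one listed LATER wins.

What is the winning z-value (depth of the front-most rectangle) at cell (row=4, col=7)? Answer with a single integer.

Check cell (4,7):
  A: rows 3-7 cols 5-10 z=4 -> covers; best now A (z=4)
  B: rows 7-8 cols 2-4 -> outside (row miss)
  C: rows 1-5 cols 6-9 z=5 -> covers; best now A (z=4)
Winner: A at z=4

Answer: 4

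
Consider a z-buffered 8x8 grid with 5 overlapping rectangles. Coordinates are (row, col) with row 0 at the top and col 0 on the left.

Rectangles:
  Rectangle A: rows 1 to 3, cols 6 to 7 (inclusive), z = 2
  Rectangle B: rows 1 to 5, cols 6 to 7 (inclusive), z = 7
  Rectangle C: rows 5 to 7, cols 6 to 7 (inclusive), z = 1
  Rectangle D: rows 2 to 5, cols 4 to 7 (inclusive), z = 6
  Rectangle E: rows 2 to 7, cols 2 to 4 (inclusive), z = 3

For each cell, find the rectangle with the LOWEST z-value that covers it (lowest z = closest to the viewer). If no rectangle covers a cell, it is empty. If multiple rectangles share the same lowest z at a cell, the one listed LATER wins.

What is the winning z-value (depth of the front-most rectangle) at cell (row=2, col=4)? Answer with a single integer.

Answer: 3

Derivation:
Check cell (2,4):
  A: rows 1-3 cols 6-7 -> outside (col miss)
  B: rows 1-5 cols 6-7 -> outside (col miss)
  C: rows 5-7 cols 6-7 -> outside (row miss)
  D: rows 2-5 cols 4-7 z=6 -> covers; best now D (z=6)
  E: rows 2-7 cols 2-4 z=3 -> covers; best now E (z=3)
Winner: E at z=3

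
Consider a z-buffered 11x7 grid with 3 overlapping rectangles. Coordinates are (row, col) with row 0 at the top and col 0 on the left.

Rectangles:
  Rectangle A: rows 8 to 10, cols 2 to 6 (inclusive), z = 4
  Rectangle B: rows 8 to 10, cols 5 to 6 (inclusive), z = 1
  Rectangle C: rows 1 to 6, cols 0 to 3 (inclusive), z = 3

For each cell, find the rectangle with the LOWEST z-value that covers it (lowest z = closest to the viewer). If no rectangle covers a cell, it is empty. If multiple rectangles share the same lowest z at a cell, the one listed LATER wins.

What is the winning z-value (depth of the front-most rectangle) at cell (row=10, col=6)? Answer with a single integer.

Check cell (10,6):
  A: rows 8-10 cols 2-6 z=4 -> covers; best now A (z=4)
  B: rows 8-10 cols 5-6 z=1 -> covers; best now B (z=1)
  C: rows 1-6 cols 0-3 -> outside (row miss)
Winner: B at z=1

Answer: 1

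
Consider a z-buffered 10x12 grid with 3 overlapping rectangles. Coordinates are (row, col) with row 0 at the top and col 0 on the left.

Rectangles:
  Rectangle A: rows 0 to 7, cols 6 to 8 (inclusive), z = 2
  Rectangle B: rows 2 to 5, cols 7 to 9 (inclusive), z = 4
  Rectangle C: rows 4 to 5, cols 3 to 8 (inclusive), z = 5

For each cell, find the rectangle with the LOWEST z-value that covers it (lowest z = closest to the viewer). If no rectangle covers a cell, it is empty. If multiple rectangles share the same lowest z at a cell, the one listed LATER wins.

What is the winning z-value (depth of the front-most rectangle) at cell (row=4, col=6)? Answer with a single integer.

Answer: 2

Derivation:
Check cell (4,6):
  A: rows 0-7 cols 6-8 z=2 -> covers; best now A (z=2)
  B: rows 2-5 cols 7-9 -> outside (col miss)
  C: rows 4-5 cols 3-8 z=5 -> covers; best now A (z=2)
Winner: A at z=2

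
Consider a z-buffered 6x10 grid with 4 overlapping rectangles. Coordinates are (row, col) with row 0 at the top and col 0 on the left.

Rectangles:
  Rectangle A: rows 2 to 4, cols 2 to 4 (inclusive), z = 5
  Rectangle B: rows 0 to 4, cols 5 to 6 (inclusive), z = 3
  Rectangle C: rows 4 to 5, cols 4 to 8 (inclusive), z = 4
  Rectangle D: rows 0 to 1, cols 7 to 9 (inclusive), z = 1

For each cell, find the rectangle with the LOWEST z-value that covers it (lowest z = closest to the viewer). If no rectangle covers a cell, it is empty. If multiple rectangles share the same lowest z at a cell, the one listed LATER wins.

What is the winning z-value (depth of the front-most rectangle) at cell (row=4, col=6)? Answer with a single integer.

Answer: 3

Derivation:
Check cell (4,6):
  A: rows 2-4 cols 2-4 -> outside (col miss)
  B: rows 0-4 cols 5-6 z=3 -> covers; best now B (z=3)
  C: rows 4-5 cols 4-8 z=4 -> covers; best now B (z=3)
  D: rows 0-1 cols 7-9 -> outside (row miss)
Winner: B at z=3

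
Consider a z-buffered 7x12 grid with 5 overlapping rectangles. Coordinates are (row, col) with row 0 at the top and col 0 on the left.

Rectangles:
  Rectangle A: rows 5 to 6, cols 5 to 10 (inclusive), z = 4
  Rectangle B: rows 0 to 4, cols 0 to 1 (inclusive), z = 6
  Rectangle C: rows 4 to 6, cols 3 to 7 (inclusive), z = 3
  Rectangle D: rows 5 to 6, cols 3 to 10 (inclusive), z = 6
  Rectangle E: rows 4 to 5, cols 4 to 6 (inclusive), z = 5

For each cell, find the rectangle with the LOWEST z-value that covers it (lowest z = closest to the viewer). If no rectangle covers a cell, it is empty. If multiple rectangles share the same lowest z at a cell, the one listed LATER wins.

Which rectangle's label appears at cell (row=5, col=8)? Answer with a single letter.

Check cell (5,8):
  A: rows 5-6 cols 5-10 z=4 -> covers; best now A (z=4)
  B: rows 0-4 cols 0-1 -> outside (row miss)
  C: rows 4-6 cols 3-7 -> outside (col miss)
  D: rows 5-6 cols 3-10 z=6 -> covers; best now A (z=4)
  E: rows 4-5 cols 4-6 -> outside (col miss)
Winner: A at z=4

Answer: A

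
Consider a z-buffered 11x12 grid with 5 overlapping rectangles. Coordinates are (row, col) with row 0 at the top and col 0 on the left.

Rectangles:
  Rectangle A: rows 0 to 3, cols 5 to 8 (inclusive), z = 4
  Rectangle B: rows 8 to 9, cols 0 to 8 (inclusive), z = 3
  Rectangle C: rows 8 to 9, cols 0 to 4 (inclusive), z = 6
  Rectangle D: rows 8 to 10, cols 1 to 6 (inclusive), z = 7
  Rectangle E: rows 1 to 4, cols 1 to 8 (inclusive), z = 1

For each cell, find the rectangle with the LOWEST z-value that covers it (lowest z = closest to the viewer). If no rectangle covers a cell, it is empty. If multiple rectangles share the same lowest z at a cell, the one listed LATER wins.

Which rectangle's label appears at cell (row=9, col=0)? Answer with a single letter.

Check cell (9,0):
  A: rows 0-3 cols 5-8 -> outside (row miss)
  B: rows 8-9 cols 0-8 z=3 -> covers; best now B (z=3)
  C: rows 8-9 cols 0-4 z=6 -> covers; best now B (z=3)
  D: rows 8-10 cols 1-6 -> outside (col miss)
  E: rows 1-4 cols 1-8 -> outside (row miss)
Winner: B at z=3

Answer: B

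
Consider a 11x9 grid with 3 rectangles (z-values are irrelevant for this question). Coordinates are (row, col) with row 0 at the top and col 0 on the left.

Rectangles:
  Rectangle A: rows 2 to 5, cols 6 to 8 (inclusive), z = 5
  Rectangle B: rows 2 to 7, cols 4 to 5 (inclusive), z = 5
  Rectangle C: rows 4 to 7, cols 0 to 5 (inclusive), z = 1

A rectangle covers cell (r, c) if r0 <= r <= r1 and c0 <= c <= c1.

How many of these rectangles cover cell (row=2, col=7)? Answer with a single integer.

Answer: 1

Derivation:
Check cell (2,7):
  A: rows 2-5 cols 6-8 -> covers
  B: rows 2-7 cols 4-5 -> outside (col miss)
  C: rows 4-7 cols 0-5 -> outside (row miss)
Count covering = 1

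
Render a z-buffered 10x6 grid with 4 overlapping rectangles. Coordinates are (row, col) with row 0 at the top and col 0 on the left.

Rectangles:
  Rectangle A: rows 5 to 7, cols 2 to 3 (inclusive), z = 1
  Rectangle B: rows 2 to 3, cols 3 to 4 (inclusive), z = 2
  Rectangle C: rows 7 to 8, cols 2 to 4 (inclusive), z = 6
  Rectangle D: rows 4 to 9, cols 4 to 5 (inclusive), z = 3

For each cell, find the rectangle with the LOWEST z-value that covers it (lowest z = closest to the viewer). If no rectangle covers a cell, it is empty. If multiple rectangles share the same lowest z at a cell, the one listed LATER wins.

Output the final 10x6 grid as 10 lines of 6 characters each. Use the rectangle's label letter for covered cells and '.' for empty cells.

......
......
...BB.
...BB.
....DD
..AADD
..AADD
..AADD
..CCDD
....DD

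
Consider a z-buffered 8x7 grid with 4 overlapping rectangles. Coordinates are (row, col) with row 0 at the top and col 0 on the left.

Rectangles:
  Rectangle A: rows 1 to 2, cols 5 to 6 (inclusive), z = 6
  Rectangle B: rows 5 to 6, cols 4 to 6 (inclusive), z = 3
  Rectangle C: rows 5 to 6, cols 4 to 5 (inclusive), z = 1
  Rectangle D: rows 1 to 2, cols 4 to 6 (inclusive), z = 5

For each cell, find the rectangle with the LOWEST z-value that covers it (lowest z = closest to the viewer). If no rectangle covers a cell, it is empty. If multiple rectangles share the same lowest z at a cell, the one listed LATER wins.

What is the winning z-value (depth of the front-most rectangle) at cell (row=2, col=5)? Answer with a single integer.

Check cell (2,5):
  A: rows 1-2 cols 5-6 z=6 -> covers; best now A (z=6)
  B: rows 5-6 cols 4-6 -> outside (row miss)
  C: rows 5-6 cols 4-5 -> outside (row miss)
  D: rows 1-2 cols 4-6 z=5 -> covers; best now D (z=5)
Winner: D at z=5

Answer: 5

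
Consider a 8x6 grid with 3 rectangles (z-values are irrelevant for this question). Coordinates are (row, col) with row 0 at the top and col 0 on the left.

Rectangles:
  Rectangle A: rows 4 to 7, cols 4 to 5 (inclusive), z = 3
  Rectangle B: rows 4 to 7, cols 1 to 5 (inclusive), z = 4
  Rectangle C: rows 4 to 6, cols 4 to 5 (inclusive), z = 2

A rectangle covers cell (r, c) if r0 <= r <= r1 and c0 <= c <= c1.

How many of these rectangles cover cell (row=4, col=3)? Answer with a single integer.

Check cell (4,3):
  A: rows 4-7 cols 4-5 -> outside (col miss)
  B: rows 4-7 cols 1-5 -> covers
  C: rows 4-6 cols 4-5 -> outside (col miss)
Count covering = 1

Answer: 1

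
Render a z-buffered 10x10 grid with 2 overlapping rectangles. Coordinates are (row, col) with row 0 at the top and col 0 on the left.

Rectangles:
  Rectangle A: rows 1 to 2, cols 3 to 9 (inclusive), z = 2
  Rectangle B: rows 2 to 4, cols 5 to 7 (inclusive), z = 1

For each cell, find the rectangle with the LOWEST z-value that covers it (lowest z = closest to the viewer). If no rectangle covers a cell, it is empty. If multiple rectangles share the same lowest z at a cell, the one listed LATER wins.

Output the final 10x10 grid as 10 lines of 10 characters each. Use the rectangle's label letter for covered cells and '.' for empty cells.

..........
...AAAAAAA
...AABBBAA
.....BBB..
.....BBB..
..........
..........
..........
..........
..........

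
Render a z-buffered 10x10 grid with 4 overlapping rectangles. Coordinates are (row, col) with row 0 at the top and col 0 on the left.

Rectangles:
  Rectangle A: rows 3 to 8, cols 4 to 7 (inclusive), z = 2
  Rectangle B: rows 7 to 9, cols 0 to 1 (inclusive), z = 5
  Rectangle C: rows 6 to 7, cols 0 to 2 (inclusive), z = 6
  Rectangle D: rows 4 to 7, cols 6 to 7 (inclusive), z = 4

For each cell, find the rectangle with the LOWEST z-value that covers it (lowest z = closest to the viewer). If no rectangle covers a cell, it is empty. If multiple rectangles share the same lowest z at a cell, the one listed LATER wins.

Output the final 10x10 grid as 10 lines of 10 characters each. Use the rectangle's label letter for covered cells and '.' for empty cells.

..........
..........
..........
....AAAA..
....AAAA..
....AAAA..
CCC.AAAA..
BBC.AAAA..
BB..AAAA..
BB........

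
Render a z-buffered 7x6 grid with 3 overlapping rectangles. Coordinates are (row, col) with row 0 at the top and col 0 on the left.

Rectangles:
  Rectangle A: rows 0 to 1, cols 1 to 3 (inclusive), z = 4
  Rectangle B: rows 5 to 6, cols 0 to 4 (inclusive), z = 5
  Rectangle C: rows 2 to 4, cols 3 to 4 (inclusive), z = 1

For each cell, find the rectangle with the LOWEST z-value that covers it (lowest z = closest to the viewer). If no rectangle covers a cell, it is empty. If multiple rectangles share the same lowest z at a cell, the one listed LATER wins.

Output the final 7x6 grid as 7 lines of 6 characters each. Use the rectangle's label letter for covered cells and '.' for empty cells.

.AAA..
.AAA..
...CC.
...CC.
...CC.
BBBBB.
BBBBB.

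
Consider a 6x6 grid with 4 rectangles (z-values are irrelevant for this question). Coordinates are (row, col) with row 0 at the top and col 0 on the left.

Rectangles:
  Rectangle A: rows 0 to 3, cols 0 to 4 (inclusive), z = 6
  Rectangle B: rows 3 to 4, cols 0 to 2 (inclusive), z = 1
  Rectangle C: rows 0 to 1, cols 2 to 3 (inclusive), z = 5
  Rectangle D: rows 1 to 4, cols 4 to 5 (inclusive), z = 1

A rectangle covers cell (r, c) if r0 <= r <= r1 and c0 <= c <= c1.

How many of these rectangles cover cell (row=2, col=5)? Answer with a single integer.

Answer: 1

Derivation:
Check cell (2,5):
  A: rows 0-3 cols 0-4 -> outside (col miss)
  B: rows 3-4 cols 0-2 -> outside (row miss)
  C: rows 0-1 cols 2-3 -> outside (row miss)
  D: rows 1-4 cols 4-5 -> covers
Count covering = 1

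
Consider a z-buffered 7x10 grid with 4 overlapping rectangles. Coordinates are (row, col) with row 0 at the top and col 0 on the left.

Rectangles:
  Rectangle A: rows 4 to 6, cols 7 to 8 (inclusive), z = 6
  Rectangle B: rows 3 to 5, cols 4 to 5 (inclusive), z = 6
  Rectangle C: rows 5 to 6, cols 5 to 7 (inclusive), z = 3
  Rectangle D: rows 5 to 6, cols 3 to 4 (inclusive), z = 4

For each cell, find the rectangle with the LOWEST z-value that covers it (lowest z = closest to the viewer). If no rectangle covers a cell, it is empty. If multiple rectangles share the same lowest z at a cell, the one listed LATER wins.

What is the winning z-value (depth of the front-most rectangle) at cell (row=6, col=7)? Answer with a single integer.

Check cell (6,7):
  A: rows 4-6 cols 7-8 z=6 -> covers; best now A (z=6)
  B: rows 3-5 cols 4-5 -> outside (row miss)
  C: rows 5-6 cols 5-7 z=3 -> covers; best now C (z=3)
  D: rows 5-6 cols 3-4 -> outside (col miss)
Winner: C at z=3

Answer: 3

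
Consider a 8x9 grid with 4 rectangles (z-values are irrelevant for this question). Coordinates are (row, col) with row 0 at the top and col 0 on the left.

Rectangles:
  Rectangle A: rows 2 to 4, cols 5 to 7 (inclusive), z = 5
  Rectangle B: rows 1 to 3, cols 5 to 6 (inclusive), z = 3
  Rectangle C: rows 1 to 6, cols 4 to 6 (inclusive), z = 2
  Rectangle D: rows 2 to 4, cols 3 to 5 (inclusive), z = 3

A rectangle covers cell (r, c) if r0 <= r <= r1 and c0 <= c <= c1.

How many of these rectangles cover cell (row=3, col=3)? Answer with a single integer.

Check cell (3,3):
  A: rows 2-4 cols 5-7 -> outside (col miss)
  B: rows 1-3 cols 5-6 -> outside (col miss)
  C: rows 1-6 cols 4-6 -> outside (col miss)
  D: rows 2-4 cols 3-5 -> covers
Count covering = 1

Answer: 1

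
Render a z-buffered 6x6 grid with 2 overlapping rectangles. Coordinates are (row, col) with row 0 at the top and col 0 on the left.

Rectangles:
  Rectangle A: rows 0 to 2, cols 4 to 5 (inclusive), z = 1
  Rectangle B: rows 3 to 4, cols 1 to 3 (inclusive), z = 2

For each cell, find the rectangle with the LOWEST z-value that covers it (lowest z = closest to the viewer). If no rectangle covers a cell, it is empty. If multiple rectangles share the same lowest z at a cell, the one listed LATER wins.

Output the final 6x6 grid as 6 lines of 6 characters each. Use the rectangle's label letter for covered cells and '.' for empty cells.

....AA
....AA
....AA
.BBB..
.BBB..
......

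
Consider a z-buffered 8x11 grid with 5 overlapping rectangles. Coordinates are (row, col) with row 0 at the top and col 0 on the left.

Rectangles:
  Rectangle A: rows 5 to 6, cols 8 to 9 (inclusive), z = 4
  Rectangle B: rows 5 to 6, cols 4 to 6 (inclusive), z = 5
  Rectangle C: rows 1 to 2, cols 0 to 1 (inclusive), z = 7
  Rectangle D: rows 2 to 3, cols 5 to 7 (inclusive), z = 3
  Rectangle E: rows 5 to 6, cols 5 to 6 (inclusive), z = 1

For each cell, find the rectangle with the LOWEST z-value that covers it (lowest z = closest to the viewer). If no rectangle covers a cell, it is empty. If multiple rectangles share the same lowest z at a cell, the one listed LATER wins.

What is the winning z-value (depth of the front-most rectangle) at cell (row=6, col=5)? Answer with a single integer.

Check cell (6,5):
  A: rows 5-6 cols 8-9 -> outside (col miss)
  B: rows 5-6 cols 4-6 z=5 -> covers; best now B (z=5)
  C: rows 1-2 cols 0-1 -> outside (row miss)
  D: rows 2-3 cols 5-7 -> outside (row miss)
  E: rows 5-6 cols 5-6 z=1 -> covers; best now E (z=1)
Winner: E at z=1

Answer: 1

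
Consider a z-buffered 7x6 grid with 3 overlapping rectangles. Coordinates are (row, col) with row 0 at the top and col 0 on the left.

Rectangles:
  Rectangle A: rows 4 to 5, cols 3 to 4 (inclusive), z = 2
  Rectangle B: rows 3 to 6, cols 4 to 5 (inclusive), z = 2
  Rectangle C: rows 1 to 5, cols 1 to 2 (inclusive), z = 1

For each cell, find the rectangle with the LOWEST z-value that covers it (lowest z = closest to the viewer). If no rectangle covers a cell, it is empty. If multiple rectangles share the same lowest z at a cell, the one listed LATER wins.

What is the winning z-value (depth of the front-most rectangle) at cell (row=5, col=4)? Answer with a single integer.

Answer: 2

Derivation:
Check cell (5,4):
  A: rows 4-5 cols 3-4 z=2 -> covers; best now A (z=2)
  B: rows 3-6 cols 4-5 z=2 -> covers; best now B (z=2)
  C: rows 1-5 cols 1-2 -> outside (col miss)
Winner: B at z=2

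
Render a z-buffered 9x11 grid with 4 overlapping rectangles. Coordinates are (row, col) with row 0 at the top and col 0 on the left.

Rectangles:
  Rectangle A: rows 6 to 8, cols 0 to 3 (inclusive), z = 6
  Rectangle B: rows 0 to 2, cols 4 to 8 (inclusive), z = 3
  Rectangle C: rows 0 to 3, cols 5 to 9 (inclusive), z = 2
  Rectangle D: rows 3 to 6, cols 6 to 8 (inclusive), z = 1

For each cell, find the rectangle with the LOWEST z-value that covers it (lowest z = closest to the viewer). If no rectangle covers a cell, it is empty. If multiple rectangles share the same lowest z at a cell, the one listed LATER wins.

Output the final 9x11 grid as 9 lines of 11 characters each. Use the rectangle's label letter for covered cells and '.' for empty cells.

....BCCCCC.
....BCCCCC.
....BCCCCC.
.....CDDDC.
......DDD..
......DDD..
AAAA..DDD..
AAAA.......
AAAA.......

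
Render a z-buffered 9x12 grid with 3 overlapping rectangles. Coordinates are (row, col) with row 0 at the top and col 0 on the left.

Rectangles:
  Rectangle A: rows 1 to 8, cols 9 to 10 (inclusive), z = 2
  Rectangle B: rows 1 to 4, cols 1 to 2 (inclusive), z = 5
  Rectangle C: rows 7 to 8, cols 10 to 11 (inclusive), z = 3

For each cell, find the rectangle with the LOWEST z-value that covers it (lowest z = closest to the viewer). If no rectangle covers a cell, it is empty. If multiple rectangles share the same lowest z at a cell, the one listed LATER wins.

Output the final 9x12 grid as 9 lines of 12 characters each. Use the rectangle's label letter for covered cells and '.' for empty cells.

............
.BB......AA.
.BB......AA.
.BB......AA.
.BB......AA.
.........AA.
.........AA.
.........AAC
.........AAC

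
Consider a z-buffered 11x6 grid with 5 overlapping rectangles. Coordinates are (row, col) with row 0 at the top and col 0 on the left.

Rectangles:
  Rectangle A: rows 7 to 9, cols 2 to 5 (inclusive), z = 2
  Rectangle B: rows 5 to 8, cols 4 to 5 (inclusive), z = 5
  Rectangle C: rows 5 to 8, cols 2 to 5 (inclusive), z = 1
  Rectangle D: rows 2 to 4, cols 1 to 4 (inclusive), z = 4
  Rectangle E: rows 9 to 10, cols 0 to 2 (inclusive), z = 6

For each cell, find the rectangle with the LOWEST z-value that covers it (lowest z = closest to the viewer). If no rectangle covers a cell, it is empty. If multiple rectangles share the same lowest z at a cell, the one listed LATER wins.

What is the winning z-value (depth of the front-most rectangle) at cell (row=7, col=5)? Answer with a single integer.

Answer: 1

Derivation:
Check cell (7,5):
  A: rows 7-9 cols 2-5 z=2 -> covers; best now A (z=2)
  B: rows 5-8 cols 4-5 z=5 -> covers; best now A (z=2)
  C: rows 5-8 cols 2-5 z=1 -> covers; best now C (z=1)
  D: rows 2-4 cols 1-4 -> outside (row miss)
  E: rows 9-10 cols 0-2 -> outside (row miss)
Winner: C at z=1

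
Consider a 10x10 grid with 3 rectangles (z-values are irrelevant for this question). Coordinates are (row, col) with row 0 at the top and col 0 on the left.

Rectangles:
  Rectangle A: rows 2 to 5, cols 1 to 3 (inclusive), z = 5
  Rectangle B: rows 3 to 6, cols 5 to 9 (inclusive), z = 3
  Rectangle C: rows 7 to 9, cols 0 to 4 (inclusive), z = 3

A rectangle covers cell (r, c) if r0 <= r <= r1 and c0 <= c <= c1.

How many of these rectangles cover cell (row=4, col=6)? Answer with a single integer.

Check cell (4,6):
  A: rows 2-5 cols 1-3 -> outside (col miss)
  B: rows 3-6 cols 5-9 -> covers
  C: rows 7-9 cols 0-4 -> outside (row miss)
Count covering = 1

Answer: 1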